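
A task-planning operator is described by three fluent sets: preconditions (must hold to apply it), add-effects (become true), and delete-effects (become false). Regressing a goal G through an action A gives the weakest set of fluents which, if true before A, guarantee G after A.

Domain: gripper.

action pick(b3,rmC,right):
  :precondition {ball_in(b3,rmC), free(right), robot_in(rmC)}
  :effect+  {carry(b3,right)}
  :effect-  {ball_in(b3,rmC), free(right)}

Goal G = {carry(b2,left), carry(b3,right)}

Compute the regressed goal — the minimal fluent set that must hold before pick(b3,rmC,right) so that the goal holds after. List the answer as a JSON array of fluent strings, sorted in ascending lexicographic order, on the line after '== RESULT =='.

Compute (G \ add) ∪ pre:
  G ∩ del = {}  (empty — regression defined)
  G \ add = {carry(b2,left), carry(b3,right)} \ {carry(b3,right)} = {carry(b2,left)}
  ∪ pre   = {carry(b2,left)} ∪ {ball_in(b3,rmC), free(right), robot_in(rmC)}
          = {ball_in(b3,rmC), carry(b2,left), free(right), robot_in(rmC)}

== RESULT ==
["ball_in(b3,rmC)", "carry(b2,left)", "free(right)", "robot_in(rmC)"]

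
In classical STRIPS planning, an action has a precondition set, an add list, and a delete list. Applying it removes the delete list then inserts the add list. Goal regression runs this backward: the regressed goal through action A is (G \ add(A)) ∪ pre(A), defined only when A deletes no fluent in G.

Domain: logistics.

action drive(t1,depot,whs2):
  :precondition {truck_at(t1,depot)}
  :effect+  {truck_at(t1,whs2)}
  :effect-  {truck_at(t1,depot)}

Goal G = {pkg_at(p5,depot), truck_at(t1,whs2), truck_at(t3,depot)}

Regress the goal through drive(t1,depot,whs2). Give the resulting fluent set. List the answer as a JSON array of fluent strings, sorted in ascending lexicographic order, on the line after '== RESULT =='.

Regress:
  G ∩ del = {}  (empty — regression defined)
  G \ add = {pkg_at(p5,depot), truck_at(t1,whs2), truck_at(t3,depot)} \ {truck_at(t1,whs2)} = {pkg_at(p5,depot), truck_at(t3,depot)}
  ∪ pre   = {pkg_at(p5,depot), truck_at(t3,depot)} ∪ {truck_at(t1,depot)}
          = {pkg_at(p5,depot), truck_at(t1,depot), truck_at(t3,depot)}

== RESULT ==
["pkg_at(p5,depot)", "truck_at(t1,depot)", "truck_at(t3,depot)"]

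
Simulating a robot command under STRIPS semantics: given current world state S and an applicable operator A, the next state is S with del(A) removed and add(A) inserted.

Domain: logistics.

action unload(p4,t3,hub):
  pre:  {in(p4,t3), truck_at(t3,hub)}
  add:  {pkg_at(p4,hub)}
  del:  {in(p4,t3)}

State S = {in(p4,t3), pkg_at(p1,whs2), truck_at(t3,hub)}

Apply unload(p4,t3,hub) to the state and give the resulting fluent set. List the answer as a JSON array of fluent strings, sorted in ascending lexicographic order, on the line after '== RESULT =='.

Progress:
  pre ⊆ S: {in(p4,t3), truck_at(t3,hub)} ⊆ S  — applicable
  S \ del = {pkg_at(p1,whs2), truck_at(t3,hub)}
  ∪ add   = {pkg_at(p1,whs2), pkg_at(p4,hub), truck_at(t3,hub)}

== RESULT ==
["pkg_at(p1,whs2)", "pkg_at(p4,hub)", "truck_at(t3,hub)"]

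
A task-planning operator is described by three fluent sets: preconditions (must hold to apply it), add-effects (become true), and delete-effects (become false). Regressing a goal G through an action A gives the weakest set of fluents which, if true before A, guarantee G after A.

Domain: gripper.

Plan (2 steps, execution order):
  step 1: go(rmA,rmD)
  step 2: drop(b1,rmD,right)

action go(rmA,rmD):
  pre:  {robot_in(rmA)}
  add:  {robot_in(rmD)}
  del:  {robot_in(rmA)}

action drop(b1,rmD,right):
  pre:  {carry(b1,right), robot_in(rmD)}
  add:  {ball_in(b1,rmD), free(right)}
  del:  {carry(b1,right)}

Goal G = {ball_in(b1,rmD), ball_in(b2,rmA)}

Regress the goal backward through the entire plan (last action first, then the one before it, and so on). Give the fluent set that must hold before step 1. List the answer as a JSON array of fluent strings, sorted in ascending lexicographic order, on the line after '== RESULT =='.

Work backward from the goal:
  through step 2 (drop(b1,rmD,right)): drop {ball_in(b1,rmD)}, keep {ball_in(b2,rmA)}, require {carry(b1,right), robot_in(rmD)}
    → {ball_in(b2,rmA), carry(b1,right), robot_in(rmD)}
  through step 1 (go(rmA,rmD)): drop {robot_in(rmD)}, keep {ball_in(b2,rmA), carry(b1,right)}, require {robot_in(rmA)}
    → {ball_in(b2,rmA), carry(b1,right), robot_in(rmA)}

== RESULT ==
["ball_in(b2,rmA)", "carry(b1,right)", "robot_in(rmA)"]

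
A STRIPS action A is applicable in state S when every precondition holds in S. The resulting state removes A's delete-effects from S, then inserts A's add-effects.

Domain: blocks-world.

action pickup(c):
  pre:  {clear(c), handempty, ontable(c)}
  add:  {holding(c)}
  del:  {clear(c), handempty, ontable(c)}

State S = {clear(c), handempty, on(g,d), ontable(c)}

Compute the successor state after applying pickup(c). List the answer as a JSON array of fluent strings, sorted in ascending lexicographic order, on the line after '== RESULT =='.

Progress:
  pre ⊆ S: {clear(c), handempty, ontable(c)} ⊆ S  — applicable
  S \ del = {on(g,d)}
  ∪ add   = {holding(c), on(g,d)}

== RESULT ==
["holding(c)", "on(g,d)"]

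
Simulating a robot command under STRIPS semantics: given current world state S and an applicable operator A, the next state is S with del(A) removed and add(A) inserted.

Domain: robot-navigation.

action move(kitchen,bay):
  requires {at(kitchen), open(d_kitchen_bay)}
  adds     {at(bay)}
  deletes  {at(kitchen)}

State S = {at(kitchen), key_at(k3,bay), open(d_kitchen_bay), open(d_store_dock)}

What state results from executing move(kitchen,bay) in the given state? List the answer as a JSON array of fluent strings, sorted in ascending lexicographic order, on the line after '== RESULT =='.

Compute (S \ del) ∪ add:
  pre ⊆ S: {at(kitchen), open(d_kitchen_bay)} ⊆ S  — applicable
  S \ del = {key_at(k3,bay), open(d_kitchen_bay), open(d_store_dock)}
  ∪ add   = {at(bay), key_at(k3,bay), open(d_kitchen_bay), open(d_store_dock)}

== RESULT ==
["at(bay)", "key_at(k3,bay)", "open(d_kitchen_bay)", "open(d_store_dock)"]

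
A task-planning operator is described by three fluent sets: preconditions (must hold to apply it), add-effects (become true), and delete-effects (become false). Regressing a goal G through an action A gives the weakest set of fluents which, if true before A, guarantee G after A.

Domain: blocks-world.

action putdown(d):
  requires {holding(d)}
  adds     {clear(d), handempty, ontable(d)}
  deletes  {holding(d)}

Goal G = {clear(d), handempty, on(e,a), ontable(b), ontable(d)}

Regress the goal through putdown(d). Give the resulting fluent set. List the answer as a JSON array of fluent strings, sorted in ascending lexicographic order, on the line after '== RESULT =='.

Compute (G \ add) ∪ pre:
  G ∩ del = {}  (empty — regression defined)
  G \ add = {clear(d), handempty, on(e,a), ontable(b), ontable(d)} \ {clear(d), handempty, ontable(d)} = {on(e,a), ontable(b)}
  ∪ pre   = {on(e,a), ontable(b)} ∪ {holding(d)}
          = {holding(d), on(e,a), ontable(b)}

== RESULT ==
["holding(d)", "on(e,a)", "ontable(b)"]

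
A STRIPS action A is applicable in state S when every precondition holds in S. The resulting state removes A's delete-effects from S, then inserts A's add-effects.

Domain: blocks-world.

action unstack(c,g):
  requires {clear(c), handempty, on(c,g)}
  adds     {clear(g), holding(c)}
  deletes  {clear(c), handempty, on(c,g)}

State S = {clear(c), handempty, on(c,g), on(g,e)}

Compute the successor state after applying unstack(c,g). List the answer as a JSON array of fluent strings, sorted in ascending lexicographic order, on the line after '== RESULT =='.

Progress:
  pre ⊆ S: {clear(c), handempty, on(c,g)} ⊆ S  — applicable
  S \ del = {on(g,e)}
  ∪ add   = {clear(g), holding(c), on(g,e)}

== RESULT ==
["clear(g)", "holding(c)", "on(g,e)"]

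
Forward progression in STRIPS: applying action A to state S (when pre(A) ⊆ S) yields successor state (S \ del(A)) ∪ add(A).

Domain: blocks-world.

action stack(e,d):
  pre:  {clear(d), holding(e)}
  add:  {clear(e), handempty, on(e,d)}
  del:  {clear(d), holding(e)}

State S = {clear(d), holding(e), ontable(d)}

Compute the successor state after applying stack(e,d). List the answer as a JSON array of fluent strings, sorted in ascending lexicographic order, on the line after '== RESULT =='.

Compute (S \ del) ∪ add:
  pre ⊆ S: {clear(d), holding(e)} ⊆ S  — applicable
  S \ del = {ontable(d)}
  ∪ add   = {clear(e), handempty, on(e,d), ontable(d)}

== RESULT ==
["clear(e)", "handempty", "on(e,d)", "ontable(d)"]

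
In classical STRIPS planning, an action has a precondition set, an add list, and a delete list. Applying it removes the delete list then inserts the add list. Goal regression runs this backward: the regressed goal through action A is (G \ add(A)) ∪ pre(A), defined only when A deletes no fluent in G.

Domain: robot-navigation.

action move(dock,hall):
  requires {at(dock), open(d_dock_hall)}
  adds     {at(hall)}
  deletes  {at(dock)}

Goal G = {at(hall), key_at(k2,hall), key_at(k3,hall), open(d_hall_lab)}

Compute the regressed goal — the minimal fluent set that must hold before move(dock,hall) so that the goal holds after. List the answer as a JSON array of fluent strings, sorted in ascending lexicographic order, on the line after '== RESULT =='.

Compute (G \ add) ∪ pre:
  G ∩ del = {}  (empty — regression defined)
  G \ add = {at(hall), key_at(k2,hall), key_at(k3,hall), open(d_hall_lab)} \ {at(hall)} = {key_at(k2,hall), key_at(k3,hall), open(d_hall_lab)}
  ∪ pre   = {key_at(k2,hall), key_at(k3,hall), open(d_hall_lab)} ∪ {at(dock), open(d_dock_hall)}
          = {at(dock), key_at(k2,hall), key_at(k3,hall), open(d_dock_hall), open(d_hall_lab)}

== RESULT ==
["at(dock)", "key_at(k2,hall)", "key_at(k3,hall)", "open(d_dock_hall)", "open(d_hall_lab)"]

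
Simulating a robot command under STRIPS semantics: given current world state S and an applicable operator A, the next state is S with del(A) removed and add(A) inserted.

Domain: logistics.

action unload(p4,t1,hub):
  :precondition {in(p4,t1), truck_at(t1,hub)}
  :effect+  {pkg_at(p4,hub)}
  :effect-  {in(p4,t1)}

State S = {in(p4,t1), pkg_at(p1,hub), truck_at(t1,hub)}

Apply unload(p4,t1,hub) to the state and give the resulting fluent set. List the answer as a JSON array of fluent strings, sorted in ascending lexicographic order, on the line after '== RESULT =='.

Progress:
  pre ⊆ S: {in(p4,t1), truck_at(t1,hub)} ⊆ S  — applicable
  S \ del = {pkg_at(p1,hub), truck_at(t1,hub)}
  ∪ add   = {pkg_at(p1,hub), pkg_at(p4,hub), truck_at(t1,hub)}

== RESULT ==
["pkg_at(p1,hub)", "pkg_at(p4,hub)", "truck_at(t1,hub)"]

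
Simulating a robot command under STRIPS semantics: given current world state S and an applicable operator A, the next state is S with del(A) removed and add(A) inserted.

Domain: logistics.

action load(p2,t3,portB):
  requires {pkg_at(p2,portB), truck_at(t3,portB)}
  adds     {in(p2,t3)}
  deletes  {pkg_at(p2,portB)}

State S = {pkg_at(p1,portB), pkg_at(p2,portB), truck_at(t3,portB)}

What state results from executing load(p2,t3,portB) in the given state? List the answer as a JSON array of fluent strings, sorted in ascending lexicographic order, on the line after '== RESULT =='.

Progress:
  pre ⊆ S: {pkg_at(p2,portB), truck_at(t3,portB)} ⊆ S  — applicable
  S \ del = {pkg_at(p1,portB), truck_at(t3,portB)}
  ∪ add   = {in(p2,t3), pkg_at(p1,portB), truck_at(t3,portB)}

== RESULT ==
["in(p2,t3)", "pkg_at(p1,portB)", "truck_at(t3,portB)"]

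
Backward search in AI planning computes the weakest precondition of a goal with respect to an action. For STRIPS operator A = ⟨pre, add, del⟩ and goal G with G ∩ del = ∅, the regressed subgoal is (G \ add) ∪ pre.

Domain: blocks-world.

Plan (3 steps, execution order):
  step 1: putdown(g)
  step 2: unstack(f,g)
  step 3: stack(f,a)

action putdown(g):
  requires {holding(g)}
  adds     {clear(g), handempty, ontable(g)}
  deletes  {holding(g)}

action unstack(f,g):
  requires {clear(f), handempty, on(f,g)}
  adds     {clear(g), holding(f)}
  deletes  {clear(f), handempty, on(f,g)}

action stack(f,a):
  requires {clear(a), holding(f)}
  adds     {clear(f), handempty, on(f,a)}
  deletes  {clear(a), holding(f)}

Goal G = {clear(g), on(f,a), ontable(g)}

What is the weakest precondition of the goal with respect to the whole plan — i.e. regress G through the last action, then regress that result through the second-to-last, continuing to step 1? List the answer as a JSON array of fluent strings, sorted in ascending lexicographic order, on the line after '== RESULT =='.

Work backward from the goal:
  through step 3 (stack(f,a)): drop {on(f,a)}, keep {clear(g), ontable(g)}, require {clear(a), holding(f)}
    → {clear(a), clear(g), holding(f), ontable(g)}
  through step 2 (unstack(f,g)): drop {clear(g), holding(f)}, keep {clear(a), ontable(g)}, require {clear(f), handempty, on(f,g)}
    → {clear(a), clear(f), handempty, on(f,g), ontable(g)}
  through step 1 (putdown(g)): drop {handempty, ontable(g)}, keep {clear(a), clear(f), on(f,g)}, require {holding(g)}
    → {clear(a), clear(f), holding(g), on(f,g)}

== RESULT ==
["clear(a)", "clear(f)", "holding(g)", "on(f,g)"]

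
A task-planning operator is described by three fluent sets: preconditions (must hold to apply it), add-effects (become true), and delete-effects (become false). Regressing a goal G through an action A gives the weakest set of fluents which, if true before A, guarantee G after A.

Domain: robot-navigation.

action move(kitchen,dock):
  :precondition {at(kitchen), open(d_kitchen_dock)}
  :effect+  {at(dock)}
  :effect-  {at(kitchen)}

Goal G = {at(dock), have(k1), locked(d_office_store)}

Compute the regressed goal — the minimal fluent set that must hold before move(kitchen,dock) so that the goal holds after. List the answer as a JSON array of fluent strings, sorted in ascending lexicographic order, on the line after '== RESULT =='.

Regress:
  G ∩ del = {}  (empty — regression defined)
  G \ add = {at(dock), have(k1), locked(d_office_store)} \ {at(dock)} = {have(k1), locked(d_office_store)}
  ∪ pre   = {have(k1), locked(d_office_store)} ∪ {at(kitchen), open(d_kitchen_dock)}
          = {at(kitchen), have(k1), locked(d_office_store), open(d_kitchen_dock)}

== RESULT ==
["at(kitchen)", "have(k1)", "locked(d_office_store)", "open(d_kitchen_dock)"]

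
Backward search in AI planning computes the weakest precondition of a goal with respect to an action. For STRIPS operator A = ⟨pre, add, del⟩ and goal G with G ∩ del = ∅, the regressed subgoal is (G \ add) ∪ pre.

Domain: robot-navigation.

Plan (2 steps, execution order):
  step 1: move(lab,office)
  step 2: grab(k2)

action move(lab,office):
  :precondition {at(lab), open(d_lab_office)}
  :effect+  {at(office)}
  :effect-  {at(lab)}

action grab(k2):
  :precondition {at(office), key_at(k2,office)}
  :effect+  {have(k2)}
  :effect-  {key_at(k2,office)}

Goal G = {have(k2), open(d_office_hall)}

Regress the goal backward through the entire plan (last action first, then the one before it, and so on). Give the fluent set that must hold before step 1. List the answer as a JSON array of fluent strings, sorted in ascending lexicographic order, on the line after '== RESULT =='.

Regress step by step:
  through step 2 (grab(k2)): drop {have(k2)}, keep {open(d_office_hall)}, require {at(office), key_at(k2,office)}
    → {at(office), key_at(k2,office), open(d_office_hall)}
  through step 1 (move(lab,office)): drop {at(office)}, keep {key_at(k2,office), open(d_office_hall)}, require {at(lab), open(d_lab_office)}
    → {at(lab), key_at(k2,office), open(d_lab_office), open(d_office_hall)}

== RESULT ==
["at(lab)", "key_at(k2,office)", "open(d_lab_office)", "open(d_office_hall)"]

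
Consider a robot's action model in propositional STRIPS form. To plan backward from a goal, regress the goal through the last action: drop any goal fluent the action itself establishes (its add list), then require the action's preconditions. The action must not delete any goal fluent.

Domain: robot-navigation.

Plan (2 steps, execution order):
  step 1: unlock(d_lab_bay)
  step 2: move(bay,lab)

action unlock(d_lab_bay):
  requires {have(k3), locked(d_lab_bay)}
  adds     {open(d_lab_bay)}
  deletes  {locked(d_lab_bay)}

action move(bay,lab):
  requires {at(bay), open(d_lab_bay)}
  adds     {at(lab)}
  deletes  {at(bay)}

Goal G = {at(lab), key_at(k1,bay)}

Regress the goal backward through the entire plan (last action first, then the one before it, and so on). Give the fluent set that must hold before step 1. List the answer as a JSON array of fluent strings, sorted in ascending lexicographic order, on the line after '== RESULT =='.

Regress step by step:
  through step 2 (move(bay,lab)): drop {at(lab)}, keep {key_at(k1,bay)}, require {at(bay), open(d_lab_bay)}
    → {at(bay), key_at(k1,bay), open(d_lab_bay)}
  through step 1 (unlock(d_lab_bay)): drop {open(d_lab_bay)}, keep {at(bay), key_at(k1,bay)}, require {have(k3), locked(d_lab_bay)}
    → {at(bay), have(k3), key_at(k1,bay), locked(d_lab_bay)}

== RESULT ==
["at(bay)", "have(k3)", "key_at(k1,bay)", "locked(d_lab_bay)"]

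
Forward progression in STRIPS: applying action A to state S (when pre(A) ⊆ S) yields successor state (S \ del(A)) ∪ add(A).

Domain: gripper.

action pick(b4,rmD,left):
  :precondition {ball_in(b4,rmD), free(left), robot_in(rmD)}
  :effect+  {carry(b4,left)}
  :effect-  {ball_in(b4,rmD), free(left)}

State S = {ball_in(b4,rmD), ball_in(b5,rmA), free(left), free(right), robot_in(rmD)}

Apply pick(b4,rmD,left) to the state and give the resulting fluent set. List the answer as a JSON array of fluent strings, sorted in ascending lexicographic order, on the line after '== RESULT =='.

Progress:
  pre ⊆ S: {ball_in(b4,rmD), free(left), robot_in(rmD)} ⊆ S  — applicable
  S \ del = {ball_in(b5,rmA), free(right), robot_in(rmD)}
  ∪ add   = {ball_in(b5,rmA), carry(b4,left), free(right), robot_in(rmD)}

== RESULT ==
["ball_in(b5,rmA)", "carry(b4,left)", "free(right)", "robot_in(rmD)"]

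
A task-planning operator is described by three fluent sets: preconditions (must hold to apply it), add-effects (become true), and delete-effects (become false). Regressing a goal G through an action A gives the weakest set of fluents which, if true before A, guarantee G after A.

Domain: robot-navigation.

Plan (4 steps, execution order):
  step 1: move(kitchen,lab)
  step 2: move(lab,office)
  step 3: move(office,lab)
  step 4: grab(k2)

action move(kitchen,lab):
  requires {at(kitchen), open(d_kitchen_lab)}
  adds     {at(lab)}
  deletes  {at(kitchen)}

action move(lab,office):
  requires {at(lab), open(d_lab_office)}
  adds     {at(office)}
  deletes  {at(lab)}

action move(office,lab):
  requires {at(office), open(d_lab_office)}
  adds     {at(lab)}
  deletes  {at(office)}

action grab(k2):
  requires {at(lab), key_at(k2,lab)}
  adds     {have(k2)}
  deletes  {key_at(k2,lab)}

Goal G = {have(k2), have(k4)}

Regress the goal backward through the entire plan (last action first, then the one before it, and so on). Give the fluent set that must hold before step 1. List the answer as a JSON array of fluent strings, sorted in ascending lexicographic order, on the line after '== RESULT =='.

Regress step by step:
  through step 4 (grab(k2)): drop {have(k2)}, keep {have(k4)}, require {at(lab), key_at(k2,lab)}
    → {at(lab), have(k4), key_at(k2,lab)}
  through step 3 (move(office,lab)): drop {at(lab)}, keep {have(k4), key_at(k2,lab)}, require {at(office), open(d_lab_office)}
    → {at(office), have(k4), key_at(k2,lab), open(d_lab_office)}
  through step 2 (move(lab,office)): drop {at(office)}, keep {have(k4), key_at(k2,lab), open(d_lab_office)}, require {at(lab), open(d_lab_office)}
    → {at(lab), have(k4), key_at(k2,lab), open(d_lab_office)}
  through step 1 (move(kitchen,lab)): drop {at(lab)}, keep {have(k4), key_at(k2,lab), open(d_lab_office)}, require {at(kitchen), open(d_kitchen_lab)}
    → {at(kitchen), have(k4), key_at(k2,lab), open(d_kitchen_lab), open(d_lab_office)}

== RESULT ==
["at(kitchen)", "have(k4)", "key_at(k2,lab)", "open(d_kitchen_lab)", "open(d_lab_office)"]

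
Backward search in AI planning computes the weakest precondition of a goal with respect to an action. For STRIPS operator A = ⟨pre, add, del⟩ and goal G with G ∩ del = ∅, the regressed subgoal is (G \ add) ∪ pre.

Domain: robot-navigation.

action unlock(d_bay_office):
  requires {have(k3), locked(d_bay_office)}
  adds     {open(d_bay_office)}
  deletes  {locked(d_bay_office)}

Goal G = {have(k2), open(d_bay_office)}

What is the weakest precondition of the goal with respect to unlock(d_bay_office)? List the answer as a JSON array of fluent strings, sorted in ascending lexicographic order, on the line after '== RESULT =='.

Compute (G \ add) ∪ pre:
  G ∩ del = {}  (empty — regression defined)
  G \ add = {have(k2), open(d_bay_office)} \ {open(d_bay_office)} = {have(k2)}
  ∪ pre   = {have(k2)} ∪ {have(k3), locked(d_bay_office)}
          = {have(k2), have(k3), locked(d_bay_office)}

== RESULT ==
["have(k2)", "have(k3)", "locked(d_bay_office)"]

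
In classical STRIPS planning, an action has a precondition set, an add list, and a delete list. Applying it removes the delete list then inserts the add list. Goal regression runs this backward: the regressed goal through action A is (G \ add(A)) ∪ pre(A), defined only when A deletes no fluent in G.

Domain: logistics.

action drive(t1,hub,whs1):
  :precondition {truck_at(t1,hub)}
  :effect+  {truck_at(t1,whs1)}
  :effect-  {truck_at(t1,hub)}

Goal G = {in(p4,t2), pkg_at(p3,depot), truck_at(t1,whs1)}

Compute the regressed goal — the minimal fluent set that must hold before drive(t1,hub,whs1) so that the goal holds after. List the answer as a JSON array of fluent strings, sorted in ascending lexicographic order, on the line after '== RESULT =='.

Regress:
  G ∩ del = {}  (empty — regression defined)
  G \ add = {in(p4,t2), pkg_at(p3,depot), truck_at(t1,whs1)} \ {truck_at(t1,whs1)} = {in(p4,t2), pkg_at(p3,depot)}
  ∪ pre   = {in(p4,t2), pkg_at(p3,depot)} ∪ {truck_at(t1,hub)}
          = {in(p4,t2), pkg_at(p3,depot), truck_at(t1,hub)}

== RESULT ==
["in(p4,t2)", "pkg_at(p3,depot)", "truck_at(t1,hub)"]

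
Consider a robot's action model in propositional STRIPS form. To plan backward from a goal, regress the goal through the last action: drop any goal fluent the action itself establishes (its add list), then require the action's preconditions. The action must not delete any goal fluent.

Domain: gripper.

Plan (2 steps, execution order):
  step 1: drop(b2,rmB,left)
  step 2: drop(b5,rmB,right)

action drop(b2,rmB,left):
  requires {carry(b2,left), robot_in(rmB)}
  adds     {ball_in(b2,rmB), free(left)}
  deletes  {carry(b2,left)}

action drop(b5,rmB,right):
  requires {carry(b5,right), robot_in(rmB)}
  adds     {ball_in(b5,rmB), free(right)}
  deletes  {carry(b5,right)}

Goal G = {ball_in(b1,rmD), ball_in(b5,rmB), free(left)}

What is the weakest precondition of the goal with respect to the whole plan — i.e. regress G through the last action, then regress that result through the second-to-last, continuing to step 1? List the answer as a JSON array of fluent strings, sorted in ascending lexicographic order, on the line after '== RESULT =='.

Regress step by step:
  through step 2 (drop(b5,rmB,right)): drop {ball_in(b5,rmB)}, keep {ball_in(b1,rmD), free(left)}, require {carry(b5,right), robot_in(rmB)}
    → {ball_in(b1,rmD), carry(b5,right), free(left), robot_in(rmB)}
  through step 1 (drop(b2,rmB,left)): drop {free(left)}, keep {ball_in(b1,rmD), carry(b5,right), robot_in(rmB)}, require {carry(b2,left), robot_in(rmB)}
    → {ball_in(b1,rmD), carry(b2,left), carry(b5,right), robot_in(rmB)}

== RESULT ==
["ball_in(b1,rmD)", "carry(b2,left)", "carry(b5,right)", "robot_in(rmB)"]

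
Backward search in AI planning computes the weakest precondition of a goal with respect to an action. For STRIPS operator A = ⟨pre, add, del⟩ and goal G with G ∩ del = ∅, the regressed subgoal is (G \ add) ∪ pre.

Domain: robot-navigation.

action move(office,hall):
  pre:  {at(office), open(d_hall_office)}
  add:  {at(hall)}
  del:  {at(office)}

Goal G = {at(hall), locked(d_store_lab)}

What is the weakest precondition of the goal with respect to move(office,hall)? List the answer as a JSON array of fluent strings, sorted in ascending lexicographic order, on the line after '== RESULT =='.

Compute (G \ add) ∪ pre:
  G ∩ del = {}  (empty — regression defined)
  G \ add = {at(hall), locked(d_store_lab)} \ {at(hall)} = {locked(d_store_lab)}
  ∪ pre   = {locked(d_store_lab)} ∪ {at(office), open(d_hall_office)}
          = {at(office), locked(d_store_lab), open(d_hall_office)}

== RESULT ==
["at(office)", "locked(d_store_lab)", "open(d_hall_office)"]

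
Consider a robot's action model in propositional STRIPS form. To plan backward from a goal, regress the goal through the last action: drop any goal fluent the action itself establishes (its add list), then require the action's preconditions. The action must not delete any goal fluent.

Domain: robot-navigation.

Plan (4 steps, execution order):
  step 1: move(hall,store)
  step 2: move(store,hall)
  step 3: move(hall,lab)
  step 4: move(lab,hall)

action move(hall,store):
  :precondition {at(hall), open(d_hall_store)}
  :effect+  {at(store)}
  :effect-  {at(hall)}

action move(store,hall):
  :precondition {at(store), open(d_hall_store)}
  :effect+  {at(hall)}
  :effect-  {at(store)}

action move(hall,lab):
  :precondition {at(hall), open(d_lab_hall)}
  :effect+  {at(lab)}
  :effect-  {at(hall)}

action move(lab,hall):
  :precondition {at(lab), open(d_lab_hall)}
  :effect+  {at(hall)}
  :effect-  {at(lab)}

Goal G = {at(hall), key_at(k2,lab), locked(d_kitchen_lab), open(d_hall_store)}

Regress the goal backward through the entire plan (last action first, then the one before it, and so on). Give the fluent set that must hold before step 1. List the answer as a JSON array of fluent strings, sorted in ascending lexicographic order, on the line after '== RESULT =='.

Regress step by step:
  through step 4 (move(lab,hall)): drop {at(hall)}, keep {key_at(k2,lab), locked(d_kitchen_lab), open(d_hall_store)}, require {at(lab), open(d_lab_hall)}
    → {at(lab), key_at(k2,lab), locked(d_kitchen_lab), open(d_hall_store), open(d_lab_hall)}
  through step 3 (move(hall,lab)): drop {at(lab)}, keep {key_at(k2,lab), locked(d_kitchen_lab), open(d_hall_store), open(d_lab_hall)}, require {at(hall), open(d_lab_hall)}
    → {at(hall), key_at(k2,lab), locked(d_kitchen_lab), open(d_hall_store), open(d_lab_hall)}
  through step 2 (move(store,hall)): drop {at(hall)}, keep {key_at(k2,lab), locked(d_kitchen_lab), open(d_hall_store), open(d_lab_hall)}, require {at(store), open(d_hall_store)}
    → {at(store), key_at(k2,lab), locked(d_kitchen_lab), open(d_hall_store), open(d_lab_hall)}
  through step 1 (move(hall,store)): drop {at(store)}, keep {key_at(k2,lab), locked(d_kitchen_lab), open(d_hall_store), open(d_lab_hall)}, require {at(hall), open(d_hall_store)}
    → {at(hall), key_at(k2,lab), locked(d_kitchen_lab), open(d_hall_store), open(d_lab_hall)}

== RESULT ==
["at(hall)", "key_at(k2,lab)", "locked(d_kitchen_lab)", "open(d_hall_store)", "open(d_lab_hall)"]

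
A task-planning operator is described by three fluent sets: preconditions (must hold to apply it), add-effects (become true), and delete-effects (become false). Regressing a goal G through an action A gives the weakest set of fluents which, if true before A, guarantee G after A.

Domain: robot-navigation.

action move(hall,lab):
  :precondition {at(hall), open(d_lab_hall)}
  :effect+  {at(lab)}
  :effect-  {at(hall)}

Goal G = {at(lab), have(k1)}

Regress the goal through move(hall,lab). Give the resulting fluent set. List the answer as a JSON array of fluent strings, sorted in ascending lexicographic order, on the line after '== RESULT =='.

Regress:
  G ∩ del = {}  (empty — regression defined)
  G \ add = {at(lab), have(k1)} \ {at(lab)} = {have(k1)}
  ∪ pre   = {have(k1)} ∪ {at(hall), open(d_lab_hall)}
          = {at(hall), have(k1), open(d_lab_hall)}

== RESULT ==
["at(hall)", "have(k1)", "open(d_lab_hall)"]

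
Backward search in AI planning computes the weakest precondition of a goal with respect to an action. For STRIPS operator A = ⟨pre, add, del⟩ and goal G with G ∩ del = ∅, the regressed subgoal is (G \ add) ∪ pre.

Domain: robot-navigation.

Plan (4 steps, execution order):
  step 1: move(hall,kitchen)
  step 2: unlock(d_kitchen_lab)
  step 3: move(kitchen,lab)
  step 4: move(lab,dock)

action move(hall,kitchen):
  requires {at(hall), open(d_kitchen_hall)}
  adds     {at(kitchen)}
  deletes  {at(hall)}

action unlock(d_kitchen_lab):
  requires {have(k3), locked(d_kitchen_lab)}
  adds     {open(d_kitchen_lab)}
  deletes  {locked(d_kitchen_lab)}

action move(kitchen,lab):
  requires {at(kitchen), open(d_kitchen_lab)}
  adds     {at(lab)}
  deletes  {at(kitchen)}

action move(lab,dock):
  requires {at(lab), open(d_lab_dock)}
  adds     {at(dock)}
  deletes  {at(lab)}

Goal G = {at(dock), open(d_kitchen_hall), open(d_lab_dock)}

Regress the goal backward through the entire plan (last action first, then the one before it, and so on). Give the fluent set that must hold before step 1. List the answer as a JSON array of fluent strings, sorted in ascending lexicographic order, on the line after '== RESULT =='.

Regress step by step:
  through step 4 (move(lab,dock)): drop {at(dock)}, keep {open(d_kitchen_hall), open(d_lab_dock)}, require {at(lab), open(d_lab_dock)}
    → {at(lab), open(d_kitchen_hall), open(d_lab_dock)}
  through step 3 (move(kitchen,lab)): drop {at(lab)}, keep {open(d_kitchen_hall), open(d_lab_dock)}, require {at(kitchen), open(d_kitchen_lab)}
    → {at(kitchen), open(d_kitchen_hall), open(d_kitchen_lab), open(d_lab_dock)}
  through step 2 (unlock(d_kitchen_lab)): drop {open(d_kitchen_lab)}, keep {at(kitchen), open(d_kitchen_hall), open(d_lab_dock)}, require {have(k3), locked(d_kitchen_lab)}
    → {at(kitchen), have(k3), locked(d_kitchen_lab), open(d_kitchen_hall), open(d_lab_dock)}
  through step 1 (move(hall,kitchen)): drop {at(kitchen)}, keep {have(k3), locked(d_kitchen_lab), open(d_kitchen_hall), open(d_lab_dock)}, require {at(hall), open(d_kitchen_hall)}
    → {at(hall), have(k3), locked(d_kitchen_lab), open(d_kitchen_hall), open(d_lab_dock)}

== RESULT ==
["at(hall)", "have(k3)", "locked(d_kitchen_lab)", "open(d_kitchen_hall)", "open(d_lab_dock)"]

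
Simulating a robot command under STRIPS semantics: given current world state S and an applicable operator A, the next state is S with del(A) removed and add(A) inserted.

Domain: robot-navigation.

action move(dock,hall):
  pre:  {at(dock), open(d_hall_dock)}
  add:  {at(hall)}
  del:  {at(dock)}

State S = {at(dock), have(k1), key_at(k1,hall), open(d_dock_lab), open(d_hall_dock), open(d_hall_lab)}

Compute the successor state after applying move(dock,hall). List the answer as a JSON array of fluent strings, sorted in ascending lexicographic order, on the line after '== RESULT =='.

Compute (S \ del) ∪ add:
  pre ⊆ S: {at(dock), open(d_hall_dock)} ⊆ S  — applicable
  S \ del = {have(k1), key_at(k1,hall), open(d_dock_lab), open(d_hall_dock), open(d_hall_lab)}
  ∪ add   = {at(hall), have(k1), key_at(k1,hall), open(d_dock_lab), open(d_hall_dock), open(d_hall_lab)}

== RESULT ==
["at(hall)", "have(k1)", "key_at(k1,hall)", "open(d_dock_lab)", "open(d_hall_dock)", "open(d_hall_lab)"]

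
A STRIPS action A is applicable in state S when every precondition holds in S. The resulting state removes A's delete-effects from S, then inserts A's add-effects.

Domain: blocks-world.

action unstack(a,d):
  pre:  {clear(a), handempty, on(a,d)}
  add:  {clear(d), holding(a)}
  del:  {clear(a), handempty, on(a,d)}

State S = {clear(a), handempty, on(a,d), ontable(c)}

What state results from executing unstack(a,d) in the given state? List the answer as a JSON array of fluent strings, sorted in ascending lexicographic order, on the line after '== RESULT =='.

Progress:
  pre ⊆ S: {clear(a), handempty, on(a,d)} ⊆ S  — applicable
  S \ del = {ontable(c)}
  ∪ add   = {clear(d), holding(a), ontable(c)}

== RESULT ==
["clear(d)", "holding(a)", "ontable(c)"]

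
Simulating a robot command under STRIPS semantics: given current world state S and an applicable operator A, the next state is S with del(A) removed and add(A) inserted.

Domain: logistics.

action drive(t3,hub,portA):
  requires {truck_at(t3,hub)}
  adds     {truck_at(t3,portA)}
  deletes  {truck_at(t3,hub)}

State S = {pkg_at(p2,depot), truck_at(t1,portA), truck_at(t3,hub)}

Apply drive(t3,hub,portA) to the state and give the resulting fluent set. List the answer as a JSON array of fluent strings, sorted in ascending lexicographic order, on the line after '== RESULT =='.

Progress:
  pre ⊆ S: {truck_at(t3,hub)} ⊆ S  — applicable
  S \ del = {pkg_at(p2,depot), truck_at(t1,portA)}
  ∪ add   = {pkg_at(p2,depot), truck_at(t1,portA), truck_at(t3,portA)}

== RESULT ==
["pkg_at(p2,depot)", "truck_at(t1,portA)", "truck_at(t3,portA)"]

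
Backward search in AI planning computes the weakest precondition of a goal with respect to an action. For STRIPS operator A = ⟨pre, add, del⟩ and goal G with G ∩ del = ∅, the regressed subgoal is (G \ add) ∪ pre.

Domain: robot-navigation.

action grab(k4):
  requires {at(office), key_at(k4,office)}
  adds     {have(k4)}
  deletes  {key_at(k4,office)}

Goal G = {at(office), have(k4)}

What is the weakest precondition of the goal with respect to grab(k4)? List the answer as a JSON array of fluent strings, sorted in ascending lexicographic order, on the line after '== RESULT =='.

Regress:
  G ∩ del = {}  (empty — regression defined)
  G \ add = {at(office), have(k4)} \ {have(k4)} = {at(office)}
  ∪ pre   = {at(office)} ∪ {at(office), key_at(k4,office)}
          = {at(office), key_at(k4,office)}

== RESULT ==
["at(office)", "key_at(k4,office)"]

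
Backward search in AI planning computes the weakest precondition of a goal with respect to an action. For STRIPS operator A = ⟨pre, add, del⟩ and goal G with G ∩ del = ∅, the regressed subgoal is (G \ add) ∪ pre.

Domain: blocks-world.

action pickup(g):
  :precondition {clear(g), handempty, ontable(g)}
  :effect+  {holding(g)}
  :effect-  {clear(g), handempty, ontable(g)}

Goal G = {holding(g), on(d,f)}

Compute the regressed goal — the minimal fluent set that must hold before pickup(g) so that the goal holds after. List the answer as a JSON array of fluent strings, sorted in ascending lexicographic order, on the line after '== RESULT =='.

Compute (G \ add) ∪ pre:
  G ∩ del = {}  (empty — regression defined)
  G \ add = {holding(g), on(d,f)} \ {holding(g)} = {on(d,f)}
  ∪ pre   = {on(d,f)} ∪ {clear(g), handempty, ontable(g)}
          = {clear(g), handempty, on(d,f), ontable(g)}

== RESULT ==
["clear(g)", "handempty", "on(d,f)", "ontable(g)"]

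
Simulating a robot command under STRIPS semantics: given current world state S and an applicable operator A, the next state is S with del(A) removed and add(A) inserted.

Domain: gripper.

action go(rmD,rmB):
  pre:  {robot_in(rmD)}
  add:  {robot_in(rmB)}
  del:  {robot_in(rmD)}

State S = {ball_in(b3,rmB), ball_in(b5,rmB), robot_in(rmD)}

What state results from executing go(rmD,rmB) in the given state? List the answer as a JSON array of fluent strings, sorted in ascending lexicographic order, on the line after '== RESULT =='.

Progress:
  pre ⊆ S: {robot_in(rmD)} ⊆ S  — applicable
  S \ del = {ball_in(b3,rmB), ball_in(b5,rmB)}
  ∪ add   = {ball_in(b3,rmB), ball_in(b5,rmB), robot_in(rmB)}

== RESULT ==
["ball_in(b3,rmB)", "ball_in(b5,rmB)", "robot_in(rmB)"]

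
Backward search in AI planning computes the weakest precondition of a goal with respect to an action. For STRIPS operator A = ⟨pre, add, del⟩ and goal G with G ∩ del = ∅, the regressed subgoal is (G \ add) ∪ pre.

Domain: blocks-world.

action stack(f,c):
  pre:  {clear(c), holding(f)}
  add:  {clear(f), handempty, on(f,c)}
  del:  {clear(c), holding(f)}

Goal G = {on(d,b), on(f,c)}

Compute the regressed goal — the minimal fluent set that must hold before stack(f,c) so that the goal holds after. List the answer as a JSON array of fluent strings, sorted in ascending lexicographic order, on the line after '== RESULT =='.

Compute (G \ add) ∪ pre:
  G ∩ del = {}  (empty — regression defined)
  G \ add = {on(d,b), on(f,c)} \ {clear(f), handempty, on(f,c)} = {on(d,b)}
  ∪ pre   = {on(d,b)} ∪ {clear(c), holding(f)}
          = {clear(c), holding(f), on(d,b)}

== RESULT ==
["clear(c)", "holding(f)", "on(d,b)"]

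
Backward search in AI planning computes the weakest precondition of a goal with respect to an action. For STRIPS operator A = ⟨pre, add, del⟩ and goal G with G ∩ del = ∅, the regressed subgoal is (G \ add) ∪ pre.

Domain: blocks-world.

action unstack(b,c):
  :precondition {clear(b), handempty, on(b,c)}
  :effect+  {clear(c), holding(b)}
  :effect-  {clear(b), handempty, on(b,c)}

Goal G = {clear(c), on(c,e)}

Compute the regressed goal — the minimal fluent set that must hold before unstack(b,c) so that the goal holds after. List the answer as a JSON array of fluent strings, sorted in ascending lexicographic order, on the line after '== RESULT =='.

Compute (G \ add) ∪ pre:
  G ∩ del = {}  (empty — regression defined)
  G \ add = {clear(c), on(c,e)} \ {clear(c), holding(b)} = {on(c,e)}
  ∪ pre   = {on(c,e)} ∪ {clear(b), handempty, on(b,c)}
          = {clear(b), handempty, on(b,c), on(c,e)}

== RESULT ==
["clear(b)", "handempty", "on(b,c)", "on(c,e)"]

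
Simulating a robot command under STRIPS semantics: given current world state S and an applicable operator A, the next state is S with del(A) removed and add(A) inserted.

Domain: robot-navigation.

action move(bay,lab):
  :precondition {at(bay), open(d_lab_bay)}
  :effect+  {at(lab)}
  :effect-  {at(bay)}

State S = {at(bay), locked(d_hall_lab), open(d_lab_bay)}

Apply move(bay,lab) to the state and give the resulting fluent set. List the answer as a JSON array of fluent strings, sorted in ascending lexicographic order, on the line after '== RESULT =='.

Compute (S \ del) ∪ add:
  pre ⊆ S: {at(bay), open(d_lab_bay)} ⊆ S  — applicable
  S \ del = {locked(d_hall_lab), open(d_lab_bay)}
  ∪ add   = {at(lab), locked(d_hall_lab), open(d_lab_bay)}

== RESULT ==
["at(lab)", "locked(d_hall_lab)", "open(d_lab_bay)"]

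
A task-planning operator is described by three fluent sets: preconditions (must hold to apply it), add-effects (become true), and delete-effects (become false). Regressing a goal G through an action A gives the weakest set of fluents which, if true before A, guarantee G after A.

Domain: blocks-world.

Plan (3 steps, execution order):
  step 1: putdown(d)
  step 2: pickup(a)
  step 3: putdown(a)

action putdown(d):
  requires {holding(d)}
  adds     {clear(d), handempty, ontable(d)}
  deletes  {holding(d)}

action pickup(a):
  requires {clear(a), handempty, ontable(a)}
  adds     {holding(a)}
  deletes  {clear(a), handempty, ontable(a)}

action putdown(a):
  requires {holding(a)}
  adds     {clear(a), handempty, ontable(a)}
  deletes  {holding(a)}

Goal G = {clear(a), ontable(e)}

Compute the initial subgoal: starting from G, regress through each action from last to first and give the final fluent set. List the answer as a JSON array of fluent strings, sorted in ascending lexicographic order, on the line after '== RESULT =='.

Regress step by step:
  through step 3 (putdown(a)): drop {clear(a)}, keep {ontable(e)}, require {holding(a)}
    → {holding(a), ontable(e)}
  through step 2 (pickup(a)): drop {holding(a)}, keep {ontable(e)}, require {clear(a), handempty, ontable(a)}
    → {clear(a), handempty, ontable(a), ontable(e)}
  through step 1 (putdown(d)): drop {handempty}, keep {clear(a), ontable(a), ontable(e)}, require {holding(d)}
    → {clear(a), holding(d), ontable(a), ontable(e)}

== RESULT ==
["clear(a)", "holding(d)", "ontable(a)", "ontable(e)"]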